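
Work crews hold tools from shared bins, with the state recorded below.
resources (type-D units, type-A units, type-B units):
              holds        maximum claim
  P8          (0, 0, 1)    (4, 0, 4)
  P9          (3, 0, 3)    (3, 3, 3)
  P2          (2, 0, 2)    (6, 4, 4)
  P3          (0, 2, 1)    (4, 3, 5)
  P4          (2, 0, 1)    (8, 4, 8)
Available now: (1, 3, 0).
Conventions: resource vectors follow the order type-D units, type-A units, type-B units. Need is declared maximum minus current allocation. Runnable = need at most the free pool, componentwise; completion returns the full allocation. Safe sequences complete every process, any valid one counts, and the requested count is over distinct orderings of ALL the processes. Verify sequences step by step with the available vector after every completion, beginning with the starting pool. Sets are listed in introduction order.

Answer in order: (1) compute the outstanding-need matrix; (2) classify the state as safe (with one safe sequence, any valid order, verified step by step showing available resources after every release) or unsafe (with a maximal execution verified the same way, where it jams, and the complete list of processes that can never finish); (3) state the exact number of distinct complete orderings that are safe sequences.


(1) Outstanding need per process (order type-D units, type-A units, type-B units):
  P8: (4, 0, 3)
  P9: (0, 3, 0)
  P2: (4, 4, 2)
  P3: (4, 1, 4)
  P4: (6, 4, 7)
(2) SAFE. One safe sequence: P9, P8, P3, P2, P4.
Key observation: P9 marks the first exact bind of the order: its need (0, 3, 0) fits the free (1, 3, 0) with zero slack on a requested resource.
Check, step by step:
  pool = (1, 3, 0)
  P9 needs (0, 3, 0) <= (1, 3, 0) -> finishes; pool += (3, 0, 3) = (4, 3, 3)
  P8 needs (4, 0, 3) <= (4, 3, 3) -> finishes; pool += (0, 0, 1) = (4, 3, 4)
  P3 needs (4, 1, 4) <= (4, 3, 4) -> finishes; pool += (0, 2, 1) = (4, 5, 5)
  P2 needs (4, 4, 2) <= (4, 5, 5) -> finishes; pool += (2, 0, 2) = (6, 5, 7)
  P4 needs (6, 4, 7) <= (6, 5, 7) -> finishes; pool += (2, 0, 1) = (8, 5, 8)
(3) Exactly 1 of the possible complete orderings is a safe sequence.


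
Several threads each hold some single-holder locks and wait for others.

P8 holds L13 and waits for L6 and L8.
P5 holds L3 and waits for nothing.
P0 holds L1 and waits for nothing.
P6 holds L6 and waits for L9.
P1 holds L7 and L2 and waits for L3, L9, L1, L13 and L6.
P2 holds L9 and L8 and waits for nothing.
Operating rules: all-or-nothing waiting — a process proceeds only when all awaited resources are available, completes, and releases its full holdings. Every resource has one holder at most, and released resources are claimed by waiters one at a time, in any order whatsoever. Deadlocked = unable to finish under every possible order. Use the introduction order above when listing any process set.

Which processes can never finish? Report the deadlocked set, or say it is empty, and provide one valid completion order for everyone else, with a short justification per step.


The deadlocked set is empty.
Key observation: every chain of waits terminates; starting from the processes that wait on nothing, all the rest unlock in turn.
The rest can finish in the order P5, P2, P0, P6, P8, P1.
Check, step by step:
  P5: no waits; runs immediately, freeing L3
  P2: no waits; runs immediately, freeing L9 and L8
  P0: no waits; runs immediately, freeing L1
  run P6 (all its waits — L9 — are resolved); releases L6
  run P8 (all its waits — L6 and L8 — are resolved); releases L13
  run P1 (all its waits — L3, L9, L1, L13 and L6 — are resolved); releases L7 and L2


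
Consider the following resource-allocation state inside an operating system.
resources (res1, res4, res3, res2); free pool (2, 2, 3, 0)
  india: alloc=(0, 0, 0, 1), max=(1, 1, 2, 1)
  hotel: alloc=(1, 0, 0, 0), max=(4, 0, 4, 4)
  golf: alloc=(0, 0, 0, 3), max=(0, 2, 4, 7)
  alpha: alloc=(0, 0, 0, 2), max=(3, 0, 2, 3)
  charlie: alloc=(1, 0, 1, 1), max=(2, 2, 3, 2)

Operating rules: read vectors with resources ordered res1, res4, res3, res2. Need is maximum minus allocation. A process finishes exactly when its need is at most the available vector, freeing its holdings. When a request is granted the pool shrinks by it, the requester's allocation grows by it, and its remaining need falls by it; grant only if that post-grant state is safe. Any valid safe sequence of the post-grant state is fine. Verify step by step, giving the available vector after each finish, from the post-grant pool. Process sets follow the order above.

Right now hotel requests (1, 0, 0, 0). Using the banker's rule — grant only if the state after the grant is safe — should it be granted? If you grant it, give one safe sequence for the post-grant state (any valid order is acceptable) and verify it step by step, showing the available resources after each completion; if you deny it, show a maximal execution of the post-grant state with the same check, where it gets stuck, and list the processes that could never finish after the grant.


DENY: after the grant no complete ordering would exist.
Key observation: after india, charlie the pool peaks at (2, 2, 4, 2), and each blocked process is short somewhere: hotel on res2; golf on res2; alpha on res1.
On the post-grant state, india, charlie is a maximal run — nothing extends it. Step-by-step check:
  pool = (1, 2, 3, 0)
  run india (needs (1, 1, 2, 0), free (1, 2, 3, 0)); after release of (0, 0, 0, 1) the pool is (1, 2, 3, 1)
  run charlie (needs (1, 2, 2, 1), free (1, 2, 3, 1)); after release of (1, 0, 1, 1) the pool is (2, 2, 4, 2)
  hotel still needs (2, 0, 4, 4) but only (2, 2, 4, 2) is free — short on res2
  golf still needs (0, 2, 4, 4) but only (2, 2, 4, 2) is free — short on res2
  alpha still needs (3, 0, 2, 1) but only (2, 2, 4, 2) is free — short on res1
Had the request been granted, hotel, golf and alpha could never finish.


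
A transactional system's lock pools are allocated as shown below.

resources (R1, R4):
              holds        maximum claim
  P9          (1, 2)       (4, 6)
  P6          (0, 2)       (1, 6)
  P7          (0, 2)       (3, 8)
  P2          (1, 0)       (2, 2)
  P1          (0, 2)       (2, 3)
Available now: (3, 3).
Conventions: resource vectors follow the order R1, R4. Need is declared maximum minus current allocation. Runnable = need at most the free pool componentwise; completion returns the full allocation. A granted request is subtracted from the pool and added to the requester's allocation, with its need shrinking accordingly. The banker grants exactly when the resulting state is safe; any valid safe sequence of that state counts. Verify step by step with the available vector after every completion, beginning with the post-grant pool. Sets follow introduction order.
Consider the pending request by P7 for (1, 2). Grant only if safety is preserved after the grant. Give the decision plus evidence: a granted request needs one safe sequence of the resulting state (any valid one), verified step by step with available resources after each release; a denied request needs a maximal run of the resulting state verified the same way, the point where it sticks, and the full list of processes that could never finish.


DENY — the pretend-granted state is unsafe.
Key observation: P1, P2 can finish, but then (3, 3) is all there is, and the blocked group's R4 demands exceed it.
After a pretend grant, a maximal execution: P1, P2 — then nothing else fits. Verifying each step:
  pool = (2, 1)
  P1 needs (2, 1) <= (2, 1) -> finishes; pool += (0, 2) = (2, 3)
  P2 needs (1, 2) <= (2, 3) -> finishes; pool += (1, 0) = (3, 3)
  P9 still needs (3, 4) but only (3, 3) is free — short on R4
  P6 still needs (1, 4) but only (3, 3) is free — short on R4
  P7 still needs (2, 4) but only (3, 3) is free — short on R4
Had the request been granted, P9, P6 and P7 could never finish.


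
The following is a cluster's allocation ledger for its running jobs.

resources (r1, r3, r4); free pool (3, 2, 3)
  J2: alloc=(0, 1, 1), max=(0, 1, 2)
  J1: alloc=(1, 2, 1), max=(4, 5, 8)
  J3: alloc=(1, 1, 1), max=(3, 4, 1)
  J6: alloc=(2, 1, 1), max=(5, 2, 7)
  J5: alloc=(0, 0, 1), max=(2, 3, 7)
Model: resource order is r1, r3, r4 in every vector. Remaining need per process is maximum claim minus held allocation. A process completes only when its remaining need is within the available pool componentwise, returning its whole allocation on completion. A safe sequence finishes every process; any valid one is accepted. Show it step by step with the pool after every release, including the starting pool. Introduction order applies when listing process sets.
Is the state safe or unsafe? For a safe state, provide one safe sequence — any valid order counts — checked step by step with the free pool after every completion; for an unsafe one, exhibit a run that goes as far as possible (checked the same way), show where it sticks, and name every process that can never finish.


UNSAFE — no complete ordering exists.
Key observation: r4 is the bottleneck — with J2, J3 done the pool holds (4, 4, 5), short of every remaining need.
The run J2, J3 cannot be extended any further. Walking it through:
  pool = (3, 2, 3)
  run J2 (needs (0, 0, 1), free (3, 2, 3)); after release of (0, 1, 1) the pool is (3, 3, 4)
  run J3 (needs (2, 3, 0), free (3, 3, 4)); after release of (1, 1, 1) the pool is (4, 4, 5)
  J1 cannot run: need (3, 3, 7) vs free (4, 4, 5) (insufficient r4)
  J6 cannot run: need (3, 1, 6) vs free (4, 4, 5) (insufficient r4)
  J5 cannot run: need (2, 3, 6) vs free (4, 4, 5) (insufficient r4)
Processes that can never finish: J1, J6 and J5.


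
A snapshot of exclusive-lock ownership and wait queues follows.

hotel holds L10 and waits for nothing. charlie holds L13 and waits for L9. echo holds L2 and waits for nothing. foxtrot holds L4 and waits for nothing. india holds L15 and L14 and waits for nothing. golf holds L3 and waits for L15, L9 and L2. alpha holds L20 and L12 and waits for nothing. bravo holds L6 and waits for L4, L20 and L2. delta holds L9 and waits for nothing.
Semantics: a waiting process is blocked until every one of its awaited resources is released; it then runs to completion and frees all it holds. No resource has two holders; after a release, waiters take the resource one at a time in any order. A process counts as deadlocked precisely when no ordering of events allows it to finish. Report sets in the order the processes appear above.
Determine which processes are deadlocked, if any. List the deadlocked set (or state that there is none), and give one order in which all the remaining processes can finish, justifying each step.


No process is deadlocked.
Key observation: the wait relation is loop-free; peeling off processes with no waits unwinds the whole state.
A valid finishing order for the others: delta, alpha, charlie, echo, india, foxtrot, bravo, golf, hotel.
Verifying each step:
  run delta (it waits on nothing); releases L9
  run alpha (it waits on nothing); releases L20 and L12
  charlie: everything it awaited (L9) is free; runs, freeing L13
  run echo (it waits on nothing); releases L2
  run india (it waits on nothing); releases L15 and L14
  run foxtrot (it waits on nothing); releases L4
  bravo: everything it awaited (L4, L20 and L2) is free; runs, freeing L6
  golf: everything it awaited (L15, L9 and L2) is free; runs, freeing L3
  run hotel (it waits on nothing); releases L10


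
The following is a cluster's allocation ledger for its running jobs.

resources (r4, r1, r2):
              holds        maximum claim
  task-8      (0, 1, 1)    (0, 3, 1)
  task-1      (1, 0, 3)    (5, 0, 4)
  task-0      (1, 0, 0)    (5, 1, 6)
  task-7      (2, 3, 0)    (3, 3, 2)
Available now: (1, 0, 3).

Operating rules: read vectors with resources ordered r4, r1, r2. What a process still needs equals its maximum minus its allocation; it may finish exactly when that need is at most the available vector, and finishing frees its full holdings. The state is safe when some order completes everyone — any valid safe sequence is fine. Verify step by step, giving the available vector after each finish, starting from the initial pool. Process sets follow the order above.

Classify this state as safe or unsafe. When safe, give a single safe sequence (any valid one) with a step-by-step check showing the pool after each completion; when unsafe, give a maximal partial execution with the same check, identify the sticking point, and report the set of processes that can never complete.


UNSAFE — no complete ordering exists.
Key observation: the pool after task-7, task-8 is (3, 4, 4); every surviving request exceeds it in r4, so progress ends there.
The run task-7, task-8 cannot be extended any further. Walking it through:
  pool = (1, 0, 3)
  run task-7 (needs (1, 0, 2), free (1, 0, 3)); after release of (2, 3, 0) the pool is (3, 3, 3)
  run task-8 (needs (0, 2, 0), free (3, 3, 3)); after release of (0, 1, 1) the pool is (3, 4, 4)
  blocked: task-1 wants (4, 0, 1), pool (3, 4, 4) — not enough r4
  blocked: task-0 wants (4, 1, 6), pool (3, 4, 4) — not enough r4 and r2
Processes that can never finish: task-1 and task-0.


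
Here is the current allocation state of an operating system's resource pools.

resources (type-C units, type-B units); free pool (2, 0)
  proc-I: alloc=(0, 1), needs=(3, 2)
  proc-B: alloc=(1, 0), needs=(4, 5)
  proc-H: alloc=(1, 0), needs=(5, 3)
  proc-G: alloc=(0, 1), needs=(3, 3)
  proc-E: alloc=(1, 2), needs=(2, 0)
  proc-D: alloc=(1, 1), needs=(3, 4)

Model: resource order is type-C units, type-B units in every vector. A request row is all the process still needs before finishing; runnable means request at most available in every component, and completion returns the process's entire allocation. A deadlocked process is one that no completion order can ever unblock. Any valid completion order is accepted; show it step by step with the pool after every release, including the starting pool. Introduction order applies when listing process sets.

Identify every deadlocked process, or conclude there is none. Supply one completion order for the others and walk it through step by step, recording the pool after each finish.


Nothing here is deadlocked.
Key observation: no deadlock: proc-E fits now, and the freed resources carry the rest through.
One completion order for the rest: proc-E, proc-I, proc-G, proc-D, proc-B, proc-H. Walking it through:
  pool = (2, 0)
  proc-E needs (2, 0) <= (2, 0) -> finishes; pool += (1, 2) = (3, 2)
  proc-I needs (3, 2) <= (3, 2) -> finishes; pool += (0, 1) = (3, 3)
  proc-G needs (3, 3) <= (3, 3) -> finishes; pool += (0, 1) = (3, 4)
  proc-D needs (3, 4) <= (3, 4) -> finishes; pool += (1, 1) = (4, 5)
  proc-B needs (4, 5) <= (4, 5) -> finishes; pool += (1, 0) = (5, 5)
  proc-H needs (5, 3) <= (5, 5) -> finishes; pool += (1, 0) = (6, 5)


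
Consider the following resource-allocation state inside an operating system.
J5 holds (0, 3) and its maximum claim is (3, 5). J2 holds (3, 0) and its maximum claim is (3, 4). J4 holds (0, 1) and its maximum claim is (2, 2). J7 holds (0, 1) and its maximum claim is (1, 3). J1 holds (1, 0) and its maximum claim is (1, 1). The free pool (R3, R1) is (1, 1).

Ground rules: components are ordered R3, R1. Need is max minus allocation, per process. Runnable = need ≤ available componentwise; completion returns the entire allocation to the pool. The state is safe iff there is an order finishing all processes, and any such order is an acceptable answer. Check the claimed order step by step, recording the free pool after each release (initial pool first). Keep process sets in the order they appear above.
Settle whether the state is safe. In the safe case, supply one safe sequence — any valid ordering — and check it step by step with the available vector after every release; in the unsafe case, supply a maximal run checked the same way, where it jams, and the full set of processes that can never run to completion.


UNSAFE.
Key observation: after J1, J4, J7 the pool peaks at (2, 3), and each blocked process is short somewhere: J5 on R3; J2 on R1.
The run J1, J4, J7 cannot be extended any further. Walking it through:
  pool = (1, 1)
  run J1 (needs (0, 1), free (1, 1)); after release of (1, 0) the pool is (2, 1)
  run J4 (needs (2, 1), free (2, 1)); after release of (0, 1) the pool is (2, 2)
  run J7 (needs (1, 2), free (2, 2)); after release of (0, 1) the pool is (2, 3)
  J5 cannot run: need (3, 2) vs free (2, 3) (insufficient R3)
  J2 cannot run: need (0, 4) vs free (2, 3) (insufficient R1)
Permanently blocked: J5 and J2.


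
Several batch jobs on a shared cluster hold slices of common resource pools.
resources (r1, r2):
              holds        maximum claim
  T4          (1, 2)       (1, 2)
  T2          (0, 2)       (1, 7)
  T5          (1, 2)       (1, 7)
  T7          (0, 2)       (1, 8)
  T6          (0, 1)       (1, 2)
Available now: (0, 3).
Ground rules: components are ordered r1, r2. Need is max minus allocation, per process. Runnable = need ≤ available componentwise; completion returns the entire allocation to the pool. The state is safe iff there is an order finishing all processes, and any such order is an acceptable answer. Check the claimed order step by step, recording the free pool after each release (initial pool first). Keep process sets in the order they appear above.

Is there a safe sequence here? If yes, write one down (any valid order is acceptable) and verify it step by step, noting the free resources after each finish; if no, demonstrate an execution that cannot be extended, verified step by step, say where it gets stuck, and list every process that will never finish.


SAFE. One safe sequence: T4, T5, T6, T7, T2.
Key observation: T5 is the earliest step where a requested resource binds exactly: need (0, 5), pool (1, 5) at its turn.
Step-by-step check:
  pool = (0, 3)
  T4: need (0, 0) fits (0, 3); releases (1, 2), pool now (1, 5)
  T5: need (0, 5) fits (1, 5); releases (1, 2), pool now (2, 7)
  T6: need (1, 1) fits (2, 7); releases (0, 1), pool now (2, 8)
  T7: need (1, 6) fits (2, 8); releases (0, 2), pool now (2, 10)
  T2: need (1, 5) fits (2, 10); releases (0, 2), pool now (2, 12)


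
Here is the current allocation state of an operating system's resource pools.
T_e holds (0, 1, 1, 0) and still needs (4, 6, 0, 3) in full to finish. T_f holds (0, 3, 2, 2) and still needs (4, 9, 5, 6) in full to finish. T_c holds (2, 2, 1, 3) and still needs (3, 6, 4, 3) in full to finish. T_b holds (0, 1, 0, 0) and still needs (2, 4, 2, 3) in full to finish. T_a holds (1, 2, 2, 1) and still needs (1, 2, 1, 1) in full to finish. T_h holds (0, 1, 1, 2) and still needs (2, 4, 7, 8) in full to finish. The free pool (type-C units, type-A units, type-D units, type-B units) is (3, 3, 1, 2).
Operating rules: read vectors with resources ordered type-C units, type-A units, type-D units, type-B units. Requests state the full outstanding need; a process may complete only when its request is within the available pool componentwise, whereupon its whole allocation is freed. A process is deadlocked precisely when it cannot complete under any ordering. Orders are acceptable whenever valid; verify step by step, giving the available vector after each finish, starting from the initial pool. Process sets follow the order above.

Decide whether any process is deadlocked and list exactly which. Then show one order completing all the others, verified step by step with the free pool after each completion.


The deadlocked set is empty.
Key observation: there is always a runnable process — T_a first — so the state unwinds completely.
The rest can finish in the order T_a, T_b, T_e, T_c, T_f, T_h. Walking it through:
  pool = (3, 3, 1, 2)
  run T_a (needs (1, 2, 1, 1), free (3, 3, 1, 2)); after release of (1, 2, 2, 1) the pool is (4, 5, 3, 3)
  run T_b (needs (2, 4, 2, 3), free (4, 5, 3, 3)); after release of (0, 1, 0, 0) the pool is (4, 6, 3, 3)
  run T_e (needs (4, 6, 0, 3), free (4, 6, 3, 3)); after release of (0, 1, 1, 0) the pool is (4, 7, 4, 3)
  run T_c (needs (3, 6, 4, 3), free (4, 7, 4, 3)); after release of (2, 2, 1, 3) the pool is (6, 9, 5, 6)
  run T_f (needs (4, 9, 5, 6), free (6, 9, 5, 6)); after release of (0, 3, 2, 2) the pool is (6, 12, 7, 8)
  run T_h (needs (2, 4, 7, 8), free (6, 12, 7, 8)); after release of (0, 1, 1, 2) the pool is (6, 13, 8, 10)


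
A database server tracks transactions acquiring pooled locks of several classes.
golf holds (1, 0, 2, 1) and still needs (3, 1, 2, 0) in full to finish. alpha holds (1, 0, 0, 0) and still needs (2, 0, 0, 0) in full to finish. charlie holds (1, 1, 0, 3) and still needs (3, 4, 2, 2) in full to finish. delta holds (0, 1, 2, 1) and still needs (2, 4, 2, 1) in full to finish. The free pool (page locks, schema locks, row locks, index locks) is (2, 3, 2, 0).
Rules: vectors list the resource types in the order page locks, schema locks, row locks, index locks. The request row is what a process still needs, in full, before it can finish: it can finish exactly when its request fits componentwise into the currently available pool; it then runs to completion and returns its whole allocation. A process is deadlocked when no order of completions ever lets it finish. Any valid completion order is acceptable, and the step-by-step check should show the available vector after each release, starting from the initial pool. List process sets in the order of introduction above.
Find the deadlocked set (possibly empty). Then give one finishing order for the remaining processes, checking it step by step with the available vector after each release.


The deadlocked set is charlie and delta.
Key observation: no order helps: past alpha, golf, the free pool tops out at (4, 3, 4, 1), below what each blocked process needs in schema locks.
One completion order for the rest: alpha, golf. Check, step by step:
  pool = (2, 3, 2, 0)
  alpha needs (2, 0, 0, 0) <= (2, 3, 2, 0) -> finishes; pool += (1, 0, 0, 0) = (3, 3, 2, 0)
  golf needs (3, 1, 2, 0) <= (3, 3, 2, 0) -> finishes; pool += (1, 0, 2, 1) = (4, 3, 4, 1)
The stuck group stays short no matter what:
  charlie cannot run: need (3, 4, 2, 2) vs free (4, 3, 4, 1) (insufficient schema locks and index locks)
  delta cannot run: need (2, 4, 2, 1) vs free (4, 3, 4, 1) (insufficient schema locks)


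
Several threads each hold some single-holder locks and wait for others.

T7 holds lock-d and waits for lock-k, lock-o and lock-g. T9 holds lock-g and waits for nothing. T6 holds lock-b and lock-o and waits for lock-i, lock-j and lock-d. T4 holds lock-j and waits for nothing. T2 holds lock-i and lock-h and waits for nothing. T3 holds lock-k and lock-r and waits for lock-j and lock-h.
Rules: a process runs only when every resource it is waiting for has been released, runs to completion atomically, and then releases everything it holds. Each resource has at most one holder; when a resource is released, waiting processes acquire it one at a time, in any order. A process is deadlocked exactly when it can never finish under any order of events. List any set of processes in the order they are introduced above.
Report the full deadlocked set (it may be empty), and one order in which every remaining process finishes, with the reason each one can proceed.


The deadlocked set is T7 and T6.
Key observation: the knot is the closed ring of waits T7 -> T6 -> T7; no other process is dragged down with it.
A valid finishing order for the others: T2, T4, T9, T3.
Check, step by step:
  T2 waits on nothing -> runs at once and releases lock-i and lock-h
  T4 waits on nothing -> runs at once and releases lock-j
  T9 waits on nothing -> runs at once and releases lock-g
  T3: everything it awaited (lock-j and lock-h) is free; runs, freeing lock-k and lock-r


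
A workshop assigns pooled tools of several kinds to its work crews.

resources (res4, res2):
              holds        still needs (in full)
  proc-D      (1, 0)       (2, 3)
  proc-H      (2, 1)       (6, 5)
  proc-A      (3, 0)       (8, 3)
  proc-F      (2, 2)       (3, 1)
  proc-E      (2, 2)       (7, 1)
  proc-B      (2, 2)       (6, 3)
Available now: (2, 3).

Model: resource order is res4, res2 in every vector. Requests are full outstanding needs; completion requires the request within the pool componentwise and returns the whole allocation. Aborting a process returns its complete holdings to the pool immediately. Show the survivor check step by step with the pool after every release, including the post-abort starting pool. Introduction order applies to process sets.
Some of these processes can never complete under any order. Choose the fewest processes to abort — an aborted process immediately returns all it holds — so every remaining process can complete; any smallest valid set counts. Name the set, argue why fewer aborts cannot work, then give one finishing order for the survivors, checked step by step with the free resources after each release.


Minimum abort set: proc-A.
Key observation: the returned (3, 0) from proc-A is what brings proc-B — unrunnable before, under any order — into play at step 3.
Minimality: the empty abort set fails — the state is deadlocked as it stands.
One survivor order: proc-D, proc-F, proc-B, proc-E, proc-H. Verifying each step (post-abort pool first):
  pool = (5, 3)
  proc-D needs (2, 3) <= (5, 3) -> finishes; pool += (1, 0) = (6, 3)
  proc-F needs (3, 1) <= (6, 3) -> finishes; pool += (2, 2) = (8, 5)
  proc-B needs (6, 3) <= (8, 5) -> finishes; pool += (2, 2) = (10, 7)
  proc-E needs (7, 1) <= (10, 7) -> finishes; pool += (2, 2) = (12, 9)
  proc-H needs (6, 5) <= (12, 9) -> finishes; pool += (2, 1) = (14, 10)


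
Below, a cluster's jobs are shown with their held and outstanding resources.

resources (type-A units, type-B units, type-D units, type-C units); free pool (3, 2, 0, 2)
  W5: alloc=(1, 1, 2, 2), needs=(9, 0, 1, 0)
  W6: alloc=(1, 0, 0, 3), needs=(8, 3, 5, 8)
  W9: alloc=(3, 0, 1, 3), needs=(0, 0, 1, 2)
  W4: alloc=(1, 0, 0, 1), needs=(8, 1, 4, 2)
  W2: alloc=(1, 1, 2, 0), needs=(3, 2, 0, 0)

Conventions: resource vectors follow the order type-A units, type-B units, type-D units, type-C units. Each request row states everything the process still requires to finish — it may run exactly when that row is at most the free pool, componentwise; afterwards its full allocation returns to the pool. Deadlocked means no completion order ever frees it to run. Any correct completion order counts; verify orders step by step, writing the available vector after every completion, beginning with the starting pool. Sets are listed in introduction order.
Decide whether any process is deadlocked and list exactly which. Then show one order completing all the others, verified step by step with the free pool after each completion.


Deadlocked: W5, W6 and W4.
Key observation: no order helps: past W2, W9, the free pool tops out at (7, 3, 3, 5), below what each blocked process needs in type-A units.
One completion order for the rest: W2, W9. Walking it through:
  pool = (3, 2, 0, 2)
  run W2 (needs (3, 2, 0, 0), free (3, 2, 0, 2)); after release of (1, 1, 2, 0) the pool is (4, 3, 2, 2)
  run W9 (needs (0, 0, 1, 2), free (4, 3, 2, 2)); after release of (3, 0, 1, 3) the pool is (7, 3, 3, 5)
None of the blocked processes ever fits:
  W5 cannot run: need (9, 0, 1, 0) vs free (7, 3, 3, 5) (insufficient type-A units)
  W6 cannot run: need (8, 3, 5, 8) vs free (7, 3, 3, 5) (insufficient type-A units, type-D units and type-C units)
  W4 cannot run: need (8, 1, 4, 2) vs free (7, 3, 3, 5) (insufficient type-A units and type-D units)


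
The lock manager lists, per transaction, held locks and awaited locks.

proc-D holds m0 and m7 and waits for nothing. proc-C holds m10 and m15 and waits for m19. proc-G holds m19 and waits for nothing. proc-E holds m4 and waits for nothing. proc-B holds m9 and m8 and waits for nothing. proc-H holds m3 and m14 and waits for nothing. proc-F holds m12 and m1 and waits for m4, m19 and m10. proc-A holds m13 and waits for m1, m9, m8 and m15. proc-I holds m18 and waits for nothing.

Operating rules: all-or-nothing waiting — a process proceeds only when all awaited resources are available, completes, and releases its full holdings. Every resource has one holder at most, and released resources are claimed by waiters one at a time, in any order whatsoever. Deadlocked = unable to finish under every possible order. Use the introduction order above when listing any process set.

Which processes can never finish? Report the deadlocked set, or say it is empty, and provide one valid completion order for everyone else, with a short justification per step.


The deadlocked set is empty.
Key observation: there is no circular wait here — follow any chain and it reaches a process that is free to run now.
The rest can finish in the order proc-H, proc-E, proc-G, proc-C, proc-I, proc-F, proc-B, proc-A, proc-D.
Walking it through:
  run proc-H (it waits on nothing); releases m3 and m14
  run proc-E (it waits on nothing); releases m4
  run proc-G (it waits on nothing); releases m19
  proc-C waits on m19 — all released -> runs and releases m10 and m15
  run proc-I (it waits on nothing); releases m18
  proc-F waits on m4, m19 and m10 — all released -> runs and releases m12 and m1
  run proc-B (it waits on nothing); releases m9 and m8
  proc-A waits on m1, m9, m8 and m15 — all released -> runs and releases m13
  run proc-D (it waits on nothing); releases m0 and m7


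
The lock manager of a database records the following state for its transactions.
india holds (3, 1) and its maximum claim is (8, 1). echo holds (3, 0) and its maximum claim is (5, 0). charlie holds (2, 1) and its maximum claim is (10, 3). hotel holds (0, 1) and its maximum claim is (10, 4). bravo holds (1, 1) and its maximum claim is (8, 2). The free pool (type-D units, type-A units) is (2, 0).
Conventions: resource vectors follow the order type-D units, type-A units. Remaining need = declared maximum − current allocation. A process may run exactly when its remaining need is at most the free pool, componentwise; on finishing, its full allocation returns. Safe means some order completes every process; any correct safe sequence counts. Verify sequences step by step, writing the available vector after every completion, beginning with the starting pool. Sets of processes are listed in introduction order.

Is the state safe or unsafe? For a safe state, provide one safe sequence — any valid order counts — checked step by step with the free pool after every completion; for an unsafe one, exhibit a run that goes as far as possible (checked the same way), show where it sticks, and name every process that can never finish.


SAFE — a valid safe sequence is echo, india, bravo, charlie, hotel.
Key observation: at echo the run first touches a limit — (2, 0) against (2, 0), exact on a resource it actually requests.
Verifying each step:
  pool = (2, 0)
  echo needs (2, 0) <= (2, 0) -> finishes; pool += (3, 0) = (5, 0)
  india needs (5, 0) <= (5, 0) -> finishes; pool += (3, 1) = (8, 1)
  bravo needs (7, 1) <= (8, 1) -> finishes; pool += (1, 1) = (9, 2)
  charlie needs (8, 2) <= (9, 2) -> finishes; pool += (2, 1) = (11, 3)
  hotel needs (10, 3) <= (11, 3) -> finishes; pool += (0, 1) = (11, 4)


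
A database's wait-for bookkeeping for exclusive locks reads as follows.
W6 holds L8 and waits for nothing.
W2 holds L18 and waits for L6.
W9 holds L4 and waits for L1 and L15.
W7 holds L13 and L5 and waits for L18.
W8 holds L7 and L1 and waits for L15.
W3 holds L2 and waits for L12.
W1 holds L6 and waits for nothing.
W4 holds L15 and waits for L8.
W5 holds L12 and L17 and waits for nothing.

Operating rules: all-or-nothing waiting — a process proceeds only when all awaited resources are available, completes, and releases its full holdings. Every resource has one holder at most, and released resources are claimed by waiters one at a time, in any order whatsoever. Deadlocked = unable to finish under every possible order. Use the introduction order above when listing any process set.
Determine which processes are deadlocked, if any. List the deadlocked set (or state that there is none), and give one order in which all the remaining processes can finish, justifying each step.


Nothing here is deadlocked.
Key observation: every chain of waits terminates; starting from the processes that wait on nothing, all the rest unlock in turn.
One completion order for the rest: W5, W1, W3, W6, W4, W2, W8, W9, W7.
Walking it through:
  run W5 (it waits on nothing); releases L12 and L17
  run W1 (it waits on nothing); releases L6
  W3 waits on L12 — all released -> runs and releases L2
  run W6 (it waits on nothing); releases L8
  W4 waits on L8 — all released -> runs and releases L15
  W2 waits on L6 — all released -> runs and releases L18
  W8 waits on L15 — all released -> runs and releases L7 and L1
  W9 waits on L1 and L15 — all released -> runs and releases L4
  W7 waits on L18 — all released -> runs and releases L13 and L5


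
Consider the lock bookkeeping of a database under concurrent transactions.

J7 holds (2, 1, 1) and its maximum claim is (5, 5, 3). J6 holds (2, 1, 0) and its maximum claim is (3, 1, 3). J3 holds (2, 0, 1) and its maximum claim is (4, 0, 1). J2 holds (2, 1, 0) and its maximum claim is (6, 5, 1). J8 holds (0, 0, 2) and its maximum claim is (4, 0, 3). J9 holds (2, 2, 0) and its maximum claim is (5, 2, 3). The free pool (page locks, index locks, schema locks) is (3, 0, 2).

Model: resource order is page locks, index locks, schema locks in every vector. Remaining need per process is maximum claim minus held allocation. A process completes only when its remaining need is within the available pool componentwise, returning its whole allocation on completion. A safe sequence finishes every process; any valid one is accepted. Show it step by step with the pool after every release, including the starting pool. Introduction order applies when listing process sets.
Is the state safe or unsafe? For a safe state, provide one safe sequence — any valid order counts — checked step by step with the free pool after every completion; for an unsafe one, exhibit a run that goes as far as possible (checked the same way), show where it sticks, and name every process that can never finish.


The state is UNSAFE.
Key observation: index locks is the bottleneck — with J3, J9, J8, J6 done the pool holds (9, 3, 5), short of every remaining need.
Going as far as possible: J3, J9, J8, J6; after that, nothing fits. Verifying each step:
  pool = (3, 0, 2)
  run J3 (needs (2, 0, 0), free (3, 0, 2)); after release of (2, 0, 1) the pool is (5, 0, 3)
  run J9 (needs (3, 0, 3), free (5, 0, 3)); after release of (2, 2, 0) the pool is (7, 2, 3)
  run J8 (needs (4, 0, 1), free (7, 2, 3)); after release of (0, 0, 2) the pool is (7, 2, 5)
  run J6 (needs (1, 0, 3), free (7, 2, 5)); after release of (2, 1, 0) the pool is (9, 3, 5)
  J7 still needs (3, 4, 2) but only (9, 3, 5) is free — short on index locks
  J2 still needs (4, 4, 1) but only (9, 3, 5) is free — short on index locks
Processes that can never finish: J7 and J2.


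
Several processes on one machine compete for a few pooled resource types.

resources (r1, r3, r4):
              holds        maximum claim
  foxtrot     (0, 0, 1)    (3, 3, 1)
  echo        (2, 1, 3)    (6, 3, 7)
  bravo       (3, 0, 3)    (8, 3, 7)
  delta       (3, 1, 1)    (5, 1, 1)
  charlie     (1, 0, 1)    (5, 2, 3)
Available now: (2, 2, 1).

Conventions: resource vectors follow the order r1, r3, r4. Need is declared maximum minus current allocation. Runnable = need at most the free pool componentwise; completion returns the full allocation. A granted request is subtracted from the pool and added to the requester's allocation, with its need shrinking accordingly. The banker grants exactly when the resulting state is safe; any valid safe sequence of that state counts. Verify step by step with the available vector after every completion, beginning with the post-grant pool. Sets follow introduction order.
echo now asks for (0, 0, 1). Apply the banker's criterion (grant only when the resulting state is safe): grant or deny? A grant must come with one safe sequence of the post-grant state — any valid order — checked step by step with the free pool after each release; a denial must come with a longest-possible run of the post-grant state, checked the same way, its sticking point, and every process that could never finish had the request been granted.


GRANT — the state after the grant stays safe, e.g. via delta, foxtrot, charlie, echo, bravo.
Key observation: with (2, 2, 0) left after the transfer, delta can run at once — the state stays safe.
Verifying the post-grant state step by step:
  pool = (2, 2, 0)
  delta needs (2, 0, 0) <= (2, 2, 0) -> finishes; pool += (3, 1, 1) = (5, 3, 1)
  foxtrot needs (3, 3, 0) <= (5, 3, 1) -> finishes; pool += (0, 0, 1) = (5, 3, 2)
  charlie needs (4, 2, 2) <= (5, 3, 2) -> finishes; pool += (1, 0, 1) = (6, 3, 3)
  echo needs (4, 2, 3) <= (6, 3, 3) -> finishes; pool += (2, 1, 4) = (8, 4, 7)
  bravo needs (5, 3, 4) <= (8, 4, 7) -> finishes; pool += (3, 0, 3) = (11, 4, 10)


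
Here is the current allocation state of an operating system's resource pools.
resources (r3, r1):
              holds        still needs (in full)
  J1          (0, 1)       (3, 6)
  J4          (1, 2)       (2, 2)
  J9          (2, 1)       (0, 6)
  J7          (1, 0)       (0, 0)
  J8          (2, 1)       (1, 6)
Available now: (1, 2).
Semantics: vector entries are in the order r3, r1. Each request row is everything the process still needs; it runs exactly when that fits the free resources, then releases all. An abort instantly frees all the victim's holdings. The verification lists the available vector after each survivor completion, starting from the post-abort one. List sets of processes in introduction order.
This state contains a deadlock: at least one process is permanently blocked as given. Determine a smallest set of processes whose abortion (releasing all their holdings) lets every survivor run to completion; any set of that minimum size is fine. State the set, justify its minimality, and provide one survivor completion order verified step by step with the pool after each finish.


The answer: abort J1 and J9.
Key observation: no ordering could ever have run J8 before the abort of J1 and J9; with (2, 2) back in the pool it fits at step 3.
Minimality, checking each single-abort alternative: J1 alone leaves J9 blocked (short on r1); J4 alone leaves J1 blocked (short on r1); J9 alone leaves J1 blocked (short on r1); J7 alone leaves J1 blocked (short on r1); J8 alone leaves J1 blocked (short on r1).
The survivors complete as J4, J7, J8. Verifying each step (starting from the post-abort pool):
  pool = (3, 4)
  J4 needs (2, 2) <= (3, 4) -> finishes; pool += (1, 2) = (4, 6)
  J7 needs (0, 0) <= (4, 6) -> finishes; pool += (1, 0) = (5, 6)
  J8 needs (1, 6) <= (5, 6) -> finishes; pool += (2, 1) = (7, 7)


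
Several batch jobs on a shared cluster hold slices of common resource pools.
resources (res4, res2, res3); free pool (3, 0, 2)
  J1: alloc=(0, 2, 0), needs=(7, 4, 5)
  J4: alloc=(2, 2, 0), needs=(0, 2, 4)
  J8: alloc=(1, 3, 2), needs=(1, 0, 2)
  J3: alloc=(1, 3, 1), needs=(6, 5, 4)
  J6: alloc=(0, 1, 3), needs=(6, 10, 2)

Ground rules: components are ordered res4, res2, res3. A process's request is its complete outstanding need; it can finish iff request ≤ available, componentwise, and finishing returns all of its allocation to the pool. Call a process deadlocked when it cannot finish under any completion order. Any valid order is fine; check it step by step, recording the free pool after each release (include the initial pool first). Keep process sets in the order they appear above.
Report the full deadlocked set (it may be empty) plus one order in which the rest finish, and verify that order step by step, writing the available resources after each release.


No process is deadlocked.
Key observation: J8 leads a chain of completions in which each release enables another process.
A valid finishing order for the others: J8, J4, J3, J1, J6. Step-by-step check:
  pool = (3, 0, 2)
  run J8 (needs (1, 0, 2), free (3, 0, 2)); after release of (1, 3, 2) the pool is (4, 3, 4)
  run J4 (needs (0, 2, 4), free (4, 3, 4)); after release of (2, 2, 0) the pool is (6, 5, 4)
  run J3 (needs (6, 5, 4), free (6, 5, 4)); after release of (1, 3, 1) the pool is (7, 8, 5)
  run J1 (needs (7, 4, 5), free (7, 8, 5)); after release of (0, 2, 0) the pool is (7, 10, 5)
  run J6 (needs (6, 10, 2), free (7, 10, 5)); after release of (0, 1, 3) the pool is (7, 11, 8)
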